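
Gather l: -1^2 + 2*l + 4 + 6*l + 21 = 8*l + 24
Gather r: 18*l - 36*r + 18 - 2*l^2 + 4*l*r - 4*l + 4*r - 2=-2*l^2 + 14*l + r*(4*l - 32) + 16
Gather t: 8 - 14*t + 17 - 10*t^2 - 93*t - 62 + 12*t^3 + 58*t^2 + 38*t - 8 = 12*t^3 + 48*t^2 - 69*t - 45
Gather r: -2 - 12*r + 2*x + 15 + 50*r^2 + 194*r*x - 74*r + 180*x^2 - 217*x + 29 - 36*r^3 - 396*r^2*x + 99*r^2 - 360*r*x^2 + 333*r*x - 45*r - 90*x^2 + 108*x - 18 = -36*r^3 + r^2*(149 - 396*x) + r*(-360*x^2 + 527*x - 131) + 90*x^2 - 107*x + 24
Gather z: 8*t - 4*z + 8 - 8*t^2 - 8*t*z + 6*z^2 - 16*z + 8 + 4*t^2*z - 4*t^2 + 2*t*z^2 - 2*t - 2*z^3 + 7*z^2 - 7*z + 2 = -12*t^2 + 6*t - 2*z^3 + z^2*(2*t + 13) + z*(4*t^2 - 8*t - 27) + 18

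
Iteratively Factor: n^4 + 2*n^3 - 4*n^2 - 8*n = (n)*(n^3 + 2*n^2 - 4*n - 8) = n*(n - 2)*(n^2 + 4*n + 4) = n*(n - 2)*(n + 2)*(n + 2)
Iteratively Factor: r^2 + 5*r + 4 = (r + 4)*(r + 1)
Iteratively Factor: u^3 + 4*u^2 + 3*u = (u + 1)*(u^2 + 3*u) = u*(u + 1)*(u + 3)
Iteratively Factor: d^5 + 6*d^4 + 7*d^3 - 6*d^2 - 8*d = (d + 1)*(d^4 + 5*d^3 + 2*d^2 - 8*d) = (d - 1)*(d + 1)*(d^3 + 6*d^2 + 8*d) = d*(d - 1)*(d + 1)*(d^2 + 6*d + 8) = d*(d - 1)*(d + 1)*(d + 4)*(d + 2)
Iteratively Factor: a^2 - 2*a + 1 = (a - 1)*(a - 1)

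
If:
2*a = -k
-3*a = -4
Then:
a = 4/3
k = -8/3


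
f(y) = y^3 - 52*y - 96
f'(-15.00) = 623.00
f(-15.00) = -2691.00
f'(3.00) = -25.00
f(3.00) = -225.00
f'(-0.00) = -52.00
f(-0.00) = -96.00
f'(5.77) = 47.88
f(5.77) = -203.94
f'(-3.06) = -23.91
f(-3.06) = 34.47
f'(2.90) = -26.77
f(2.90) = -222.41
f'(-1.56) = -44.70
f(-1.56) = -18.68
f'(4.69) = 13.99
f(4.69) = -236.72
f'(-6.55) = 76.71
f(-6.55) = -36.41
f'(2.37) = -35.15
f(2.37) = -205.93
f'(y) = 3*y^2 - 52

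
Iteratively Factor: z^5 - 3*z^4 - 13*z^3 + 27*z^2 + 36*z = (z + 3)*(z^4 - 6*z^3 + 5*z^2 + 12*z) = (z - 4)*(z + 3)*(z^3 - 2*z^2 - 3*z) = (z - 4)*(z + 1)*(z + 3)*(z^2 - 3*z) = (z - 4)*(z - 3)*(z + 1)*(z + 3)*(z)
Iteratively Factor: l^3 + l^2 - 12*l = (l)*(l^2 + l - 12) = l*(l - 3)*(l + 4)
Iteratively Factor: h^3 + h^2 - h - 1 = (h + 1)*(h^2 - 1) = (h - 1)*(h + 1)*(h + 1)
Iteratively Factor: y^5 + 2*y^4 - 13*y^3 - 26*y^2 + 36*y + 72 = (y + 2)*(y^4 - 13*y^2 + 36) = (y + 2)*(y + 3)*(y^3 - 3*y^2 - 4*y + 12) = (y + 2)^2*(y + 3)*(y^2 - 5*y + 6) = (y - 3)*(y + 2)^2*(y + 3)*(y - 2)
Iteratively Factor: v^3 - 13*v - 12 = (v + 3)*(v^2 - 3*v - 4) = (v + 1)*(v + 3)*(v - 4)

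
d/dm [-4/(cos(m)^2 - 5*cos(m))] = 4*(5 - 2*cos(m))*sin(m)/((cos(m) - 5)^2*cos(m)^2)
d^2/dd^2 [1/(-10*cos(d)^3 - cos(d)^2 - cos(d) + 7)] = -((17*cos(d) + 4*cos(2*d) + 45*cos(3*d))*(10*cos(d)^3 + cos(d)^2 + cos(d) - 7)/2 + 2*(30*cos(d)^2 + 2*cos(d) + 1)^2*sin(d)^2)/(10*cos(d)^3 + cos(d)^2 + cos(d) - 7)^3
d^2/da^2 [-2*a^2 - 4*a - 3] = -4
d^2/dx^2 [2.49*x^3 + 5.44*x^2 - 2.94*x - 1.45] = 14.94*x + 10.88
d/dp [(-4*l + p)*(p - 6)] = -4*l + 2*p - 6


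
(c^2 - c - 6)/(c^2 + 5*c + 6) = (c - 3)/(c + 3)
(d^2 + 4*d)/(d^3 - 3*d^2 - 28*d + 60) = d*(d + 4)/(d^3 - 3*d^2 - 28*d + 60)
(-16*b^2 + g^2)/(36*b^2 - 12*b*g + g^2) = (-16*b^2 + g^2)/(36*b^2 - 12*b*g + g^2)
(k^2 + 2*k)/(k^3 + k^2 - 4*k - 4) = k/(k^2 - k - 2)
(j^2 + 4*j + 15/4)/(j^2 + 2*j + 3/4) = (2*j + 5)/(2*j + 1)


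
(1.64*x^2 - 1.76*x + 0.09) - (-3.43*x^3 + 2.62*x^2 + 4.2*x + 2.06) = 3.43*x^3 - 0.98*x^2 - 5.96*x - 1.97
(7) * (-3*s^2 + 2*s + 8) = -21*s^2 + 14*s + 56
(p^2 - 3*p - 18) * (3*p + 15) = 3*p^3 + 6*p^2 - 99*p - 270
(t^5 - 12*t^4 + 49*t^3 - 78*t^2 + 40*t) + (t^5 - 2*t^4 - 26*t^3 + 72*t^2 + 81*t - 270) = 2*t^5 - 14*t^4 + 23*t^3 - 6*t^2 + 121*t - 270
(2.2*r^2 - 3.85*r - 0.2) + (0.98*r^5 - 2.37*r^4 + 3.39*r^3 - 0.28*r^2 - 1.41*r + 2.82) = 0.98*r^5 - 2.37*r^4 + 3.39*r^3 + 1.92*r^2 - 5.26*r + 2.62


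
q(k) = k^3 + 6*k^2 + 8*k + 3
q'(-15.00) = 503.00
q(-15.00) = -2142.00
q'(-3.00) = -1.00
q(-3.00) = 6.00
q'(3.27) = 79.32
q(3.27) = 128.28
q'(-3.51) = 2.84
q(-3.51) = 5.60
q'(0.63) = 16.75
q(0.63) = 10.67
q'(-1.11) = -1.62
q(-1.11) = 0.14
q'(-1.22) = -2.17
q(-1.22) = 0.35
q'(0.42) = 13.57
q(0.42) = 7.49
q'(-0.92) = -0.50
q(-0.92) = -0.06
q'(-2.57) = -3.03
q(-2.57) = 5.09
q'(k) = 3*k^2 + 12*k + 8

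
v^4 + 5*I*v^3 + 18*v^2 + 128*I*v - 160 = (v - 5*I)*(v + 2*I)*(v + 4*I)^2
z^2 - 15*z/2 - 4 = (z - 8)*(z + 1/2)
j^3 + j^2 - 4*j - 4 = (j - 2)*(j + 1)*(j + 2)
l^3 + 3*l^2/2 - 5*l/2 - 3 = (l - 3/2)*(l + 1)*(l + 2)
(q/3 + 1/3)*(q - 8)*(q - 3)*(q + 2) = q^4/3 - 8*q^3/3 - 7*q^2/3 + 50*q/3 + 16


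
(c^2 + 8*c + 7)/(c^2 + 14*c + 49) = (c + 1)/(c + 7)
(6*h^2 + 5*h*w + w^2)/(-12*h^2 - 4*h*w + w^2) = (3*h + w)/(-6*h + w)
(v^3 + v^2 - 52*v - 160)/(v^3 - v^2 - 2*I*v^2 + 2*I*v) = (v^3 + v^2 - 52*v - 160)/(v*(v^2 - v - 2*I*v + 2*I))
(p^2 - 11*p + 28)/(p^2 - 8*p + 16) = (p - 7)/(p - 4)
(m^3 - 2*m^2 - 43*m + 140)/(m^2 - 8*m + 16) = (m^2 + 2*m - 35)/(m - 4)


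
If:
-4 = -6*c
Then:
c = 2/3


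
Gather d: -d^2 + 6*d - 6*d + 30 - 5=25 - d^2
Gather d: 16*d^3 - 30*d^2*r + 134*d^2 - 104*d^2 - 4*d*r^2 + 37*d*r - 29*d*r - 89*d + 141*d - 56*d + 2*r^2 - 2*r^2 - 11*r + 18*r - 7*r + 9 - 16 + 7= 16*d^3 + d^2*(30 - 30*r) + d*(-4*r^2 + 8*r - 4)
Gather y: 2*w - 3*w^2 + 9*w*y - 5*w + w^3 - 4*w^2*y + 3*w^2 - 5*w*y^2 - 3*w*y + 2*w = w^3 - 5*w*y^2 - w + y*(-4*w^2 + 6*w)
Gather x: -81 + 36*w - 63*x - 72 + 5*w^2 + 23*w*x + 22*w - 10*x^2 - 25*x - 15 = 5*w^2 + 58*w - 10*x^2 + x*(23*w - 88) - 168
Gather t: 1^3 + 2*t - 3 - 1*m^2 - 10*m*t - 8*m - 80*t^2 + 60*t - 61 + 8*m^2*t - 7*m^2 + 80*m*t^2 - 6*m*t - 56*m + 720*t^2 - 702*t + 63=-8*m^2 - 64*m + t^2*(80*m + 640) + t*(8*m^2 - 16*m - 640)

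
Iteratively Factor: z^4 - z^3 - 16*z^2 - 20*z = (z)*(z^3 - z^2 - 16*z - 20) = z*(z + 2)*(z^2 - 3*z - 10) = z*(z + 2)^2*(z - 5)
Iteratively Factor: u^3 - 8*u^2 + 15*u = (u - 5)*(u^2 - 3*u) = (u - 5)*(u - 3)*(u)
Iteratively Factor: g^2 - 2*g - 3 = (g + 1)*(g - 3)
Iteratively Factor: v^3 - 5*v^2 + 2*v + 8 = (v - 2)*(v^2 - 3*v - 4) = (v - 2)*(v + 1)*(v - 4)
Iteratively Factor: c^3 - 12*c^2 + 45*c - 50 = (c - 5)*(c^2 - 7*c + 10) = (c - 5)*(c - 2)*(c - 5)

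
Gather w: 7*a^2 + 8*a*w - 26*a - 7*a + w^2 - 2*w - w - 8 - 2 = 7*a^2 - 33*a + w^2 + w*(8*a - 3) - 10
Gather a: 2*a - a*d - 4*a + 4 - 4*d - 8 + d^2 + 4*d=a*(-d - 2) + d^2 - 4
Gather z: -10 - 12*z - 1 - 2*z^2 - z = -2*z^2 - 13*z - 11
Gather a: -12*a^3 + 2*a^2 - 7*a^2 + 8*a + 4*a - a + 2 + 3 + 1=-12*a^3 - 5*a^2 + 11*a + 6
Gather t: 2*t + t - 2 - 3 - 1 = 3*t - 6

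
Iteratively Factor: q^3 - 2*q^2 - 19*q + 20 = (q + 4)*(q^2 - 6*q + 5) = (q - 5)*(q + 4)*(q - 1)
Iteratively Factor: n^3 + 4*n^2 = (n + 4)*(n^2) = n*(n + 4)*(n)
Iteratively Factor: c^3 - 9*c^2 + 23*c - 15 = (c - 3)*(c^2 - 6*c + 5) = (c - 3)*(c - 1)*(c - 5)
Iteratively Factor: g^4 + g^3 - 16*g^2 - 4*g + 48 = (g - 3)*(g^3 + 4*g^2 - 4*g - 16) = (g - 3)*(g - 2)*(g^2 + 6*g + 8) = (g - 3)*(g - 2)*(g + 4)*(g + 2)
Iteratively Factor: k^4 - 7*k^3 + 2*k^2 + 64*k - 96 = (k - 2)*(k^3 - 5*k^2 - 8*k + 48) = (k - 4)*(k - 2)*(k^2 - k - 12) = (k - 4)^2*(k - 2)*(k + 3)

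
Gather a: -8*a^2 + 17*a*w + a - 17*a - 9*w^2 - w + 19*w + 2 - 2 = -8*a^2 + a*(17*w - 16) - 9*w^2 + 18*w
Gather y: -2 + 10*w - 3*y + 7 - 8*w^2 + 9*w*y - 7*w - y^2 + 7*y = -8*w^2 + 3*w - y^2 + y*(9*w + 4) + 5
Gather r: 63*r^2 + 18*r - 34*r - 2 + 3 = 63*r^2 - 16*r + 1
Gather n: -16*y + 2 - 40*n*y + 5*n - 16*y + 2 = n*(5 - 40*y) - 32*y + 4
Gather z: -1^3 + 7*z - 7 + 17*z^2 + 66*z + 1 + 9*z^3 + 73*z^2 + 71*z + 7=9*z^3 + 90*z^2 + 144*z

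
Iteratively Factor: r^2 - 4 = (r + 2)*(r - 2)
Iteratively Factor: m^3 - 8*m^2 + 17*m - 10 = (m - 5)*(m^2 - 3*m + 2) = (m - 5)*(m - 1)*(m - 2)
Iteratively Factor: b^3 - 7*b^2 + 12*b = (b - 4)*(b^2 - 3*b) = (b - 4)*(b - 3)*(b)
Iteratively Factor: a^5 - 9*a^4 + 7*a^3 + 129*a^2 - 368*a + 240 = (a - 4)*(a^4 - 5*a^3 - 13*a^2 + 77*a - 60) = (a - 4)*(a - 3)*(a^3 - 2*a^2 - 19*a + 20) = (a - 5)*(a - 4)*(a - 3)*(a^2 + 3*a - 4) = (a - 5)*(a - 4)*(a - 3)*(a - 1)*(a + 4)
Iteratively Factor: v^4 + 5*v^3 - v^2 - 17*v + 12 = (v - 1)*(v^3 + 6*v^2 + 5*v - 12) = (v - 1)*(v + 4)*(v^2 + 2*v - 3) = (v - 1)*(v + 3)*(v + 4)*(v - 1)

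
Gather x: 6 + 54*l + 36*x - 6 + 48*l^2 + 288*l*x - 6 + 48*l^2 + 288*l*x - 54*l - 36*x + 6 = 96*l^2 + 576*l*x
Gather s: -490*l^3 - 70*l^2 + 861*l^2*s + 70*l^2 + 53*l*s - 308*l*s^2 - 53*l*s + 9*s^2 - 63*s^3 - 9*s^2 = -490*l^3 + 861*l^2*s - 308*l*s^2 - 63*s^3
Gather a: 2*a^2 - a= 2*a^2 - a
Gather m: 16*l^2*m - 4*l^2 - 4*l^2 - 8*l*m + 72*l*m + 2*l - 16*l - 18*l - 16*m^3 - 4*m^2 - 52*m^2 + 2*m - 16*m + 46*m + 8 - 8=-8*l^2 - 32*l - 16*m^3 - 56*m^2 + m*(16*l^2 + 64*l + 32)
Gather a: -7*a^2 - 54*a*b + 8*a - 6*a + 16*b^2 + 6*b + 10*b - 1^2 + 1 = -7*a^2 + a*(2 - 54*b) + 16*b^2 + 16*b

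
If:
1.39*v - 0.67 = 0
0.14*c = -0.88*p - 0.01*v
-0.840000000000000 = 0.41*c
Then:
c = -2.05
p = 0.32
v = 0.48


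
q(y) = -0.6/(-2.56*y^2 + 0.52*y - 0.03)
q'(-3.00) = 0.02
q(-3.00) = 0.02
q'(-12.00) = 0.00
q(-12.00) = 0.00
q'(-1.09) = 0.28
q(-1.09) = 0.16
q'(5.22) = -0.00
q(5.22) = 0.01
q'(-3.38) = 0.01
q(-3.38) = 0.02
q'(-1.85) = 0.06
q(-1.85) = 0.06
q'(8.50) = -0.00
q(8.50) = 0.00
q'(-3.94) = 0.01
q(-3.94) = 0.01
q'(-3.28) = 0.01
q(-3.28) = 0.02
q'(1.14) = -0.42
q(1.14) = 0.22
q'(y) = -0.6*(5.12*y - 0.52)/(-2.56*y^2 + 0.52*y - 0.03)^2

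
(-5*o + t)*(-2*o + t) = 10*o^2 - 7*o*t + t^2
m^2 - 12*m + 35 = (m - 7)*(m - 5)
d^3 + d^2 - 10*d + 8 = (d - 2)*(d - 1)*(d + 4)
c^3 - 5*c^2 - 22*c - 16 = (c - 8)*(c + 1)*(c + 2)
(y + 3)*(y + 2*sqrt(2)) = y^2 + 2*sqrt(2)*y + 3*y + 6*sqrt(2)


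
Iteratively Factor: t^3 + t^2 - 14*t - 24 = (t + 2)*(t^2 - t - 12) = (t + 2)*(t + 3)*(t - 4)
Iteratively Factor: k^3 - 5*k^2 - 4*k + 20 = (k - 2)*(k^2 - 3*k - 10) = (k - 2)*(k + 2)*(k - 5)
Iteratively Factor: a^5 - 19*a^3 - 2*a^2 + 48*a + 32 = (a + 1)*(a^4 - a^3 - 18*a^2 + 16*a + 32) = (a - 4)*(a + 1)*(a^3 + 3*a^2 - 6*a - 8) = (a - 4)*(a + 1)^2*(a^2 + 2*a - 8) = (a - 4)*(a - 2)*(a + 1)^2*(a + 4)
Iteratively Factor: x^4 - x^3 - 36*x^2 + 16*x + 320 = (x - 4)*(x^3 + 3*x^2 - 24*x - 80) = (x - 4)*(x + 4)*(x^2 - x - 20) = (x - 4)*(x + 4)^2*(x - 5)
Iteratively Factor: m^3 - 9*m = (m - 3)*(m^2 + 3*m) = m*(m - 3)*(m + 3)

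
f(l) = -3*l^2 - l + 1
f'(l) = -6*l - 1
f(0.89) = -2.27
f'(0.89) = -6.34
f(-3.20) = -26.52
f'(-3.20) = 18.20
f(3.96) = -50.00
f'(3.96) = -24.76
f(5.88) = -108.60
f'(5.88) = -36.28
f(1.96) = -12.48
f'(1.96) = -12.76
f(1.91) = -11.85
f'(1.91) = -12.46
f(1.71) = -9.48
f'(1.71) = -11.26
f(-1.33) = -2.98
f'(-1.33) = 6.98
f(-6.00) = -101.00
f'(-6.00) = 35.00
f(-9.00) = -233.00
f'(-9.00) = 53.00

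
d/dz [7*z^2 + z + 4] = 14*z + 1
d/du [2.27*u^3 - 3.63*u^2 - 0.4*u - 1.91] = 6.81*u^2 - 7.26*u - 0.4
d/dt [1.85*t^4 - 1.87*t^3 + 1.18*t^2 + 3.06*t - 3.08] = 7.4*t^3 - 5.61*t^2 + 2.36*t + 3.06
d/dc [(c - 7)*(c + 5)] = 2*c - 2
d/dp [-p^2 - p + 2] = -2*p - 1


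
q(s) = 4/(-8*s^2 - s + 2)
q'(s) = 4*(16*s + 1)/(-8*s^2 - s + 2)^2 = 4*(16*s + 1)/(8*s^2 + s - 2)^2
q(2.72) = -0.07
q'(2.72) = 0.05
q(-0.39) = 3.41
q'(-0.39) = -15.23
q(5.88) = -0.01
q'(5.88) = 0.00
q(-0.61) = -10.91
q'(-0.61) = -260.44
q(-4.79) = -0.02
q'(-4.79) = -0.01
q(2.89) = -0.06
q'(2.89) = 0.04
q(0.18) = 2.56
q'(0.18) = 6.37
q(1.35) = -0.29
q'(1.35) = 0.47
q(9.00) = -0.00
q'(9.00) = 0.00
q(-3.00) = -0.06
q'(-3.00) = -0.04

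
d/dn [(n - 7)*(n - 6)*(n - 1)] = 3*n^2 - 28*n + 55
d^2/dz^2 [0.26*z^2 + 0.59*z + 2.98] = 0.520000000000000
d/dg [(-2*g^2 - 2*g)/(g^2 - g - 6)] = 4*(g^2 + 6*g + 3)/(g^4 - 2*g^3 - 11*g^2 + 12*g + 36)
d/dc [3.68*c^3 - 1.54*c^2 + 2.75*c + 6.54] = 11.04*c^2 - 3.08*c + 2.75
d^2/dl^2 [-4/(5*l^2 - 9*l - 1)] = 8*(-25*l^2 + 45*l + (10*l - 9)^2 + 5)/(-5*l^2 + 9*l + 1)^3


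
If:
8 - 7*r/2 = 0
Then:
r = 16/7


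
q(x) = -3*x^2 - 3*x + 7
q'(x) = -6*x - 3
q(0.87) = 2.12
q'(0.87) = -8.22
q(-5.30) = -61.37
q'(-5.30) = 28.80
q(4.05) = -54.36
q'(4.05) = -27.30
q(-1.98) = 1.18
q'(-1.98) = 8.88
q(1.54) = -4.73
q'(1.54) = -12.24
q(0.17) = 6.40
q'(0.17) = -4.02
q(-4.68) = -44.67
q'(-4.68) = 25.08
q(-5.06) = -54.63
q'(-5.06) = 27.36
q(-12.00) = -389.00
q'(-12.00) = 69.00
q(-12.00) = -389.00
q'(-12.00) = 69.00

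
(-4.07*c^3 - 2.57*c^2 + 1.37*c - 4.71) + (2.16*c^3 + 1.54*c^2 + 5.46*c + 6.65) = -1.91*c^3 - 1.03*c^2 + 6.83*c + 1.94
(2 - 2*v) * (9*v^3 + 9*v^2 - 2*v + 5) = -18*v^4 + 22*v^2 - 14*v + 10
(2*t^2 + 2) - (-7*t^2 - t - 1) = 9*t^2 + t + 3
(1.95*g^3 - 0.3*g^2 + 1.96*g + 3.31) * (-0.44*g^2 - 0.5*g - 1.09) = -0.858*g^5 - 0.843*g^4 - 2.8379*g^3 - 2.1094*g^2 - 3.7914*g - 3.6079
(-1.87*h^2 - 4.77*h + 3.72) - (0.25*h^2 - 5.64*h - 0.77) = -2.12*h^2 + 0.87*h + 4.49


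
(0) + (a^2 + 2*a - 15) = a^2 + 2*a - 15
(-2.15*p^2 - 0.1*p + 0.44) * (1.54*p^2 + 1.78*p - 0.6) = -3.311*p^4 - 3.981*p^3 + 1.7896*p^2 + 0.8432*p - 0.264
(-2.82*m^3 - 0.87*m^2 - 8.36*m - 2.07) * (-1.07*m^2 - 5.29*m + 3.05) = 3.0174*m^5 + 15.8487*m^4 + 4.9465*m^3 + 43.7858*m^2 - 14.5477*m - 6.3135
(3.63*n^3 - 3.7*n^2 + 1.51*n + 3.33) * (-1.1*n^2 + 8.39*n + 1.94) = -3.993*n^5 + 34.5257*n^4 - 25.6618*n^3 + 1.8279*n^2 + 30.8681*n + 6.4602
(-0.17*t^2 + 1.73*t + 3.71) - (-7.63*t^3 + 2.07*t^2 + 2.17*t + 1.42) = 7.63*t^3 - 2.24*t^2 - 0.44*t + 2.29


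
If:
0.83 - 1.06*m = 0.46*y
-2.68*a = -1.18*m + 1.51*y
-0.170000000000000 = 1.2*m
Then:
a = -1.26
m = -0.14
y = 2.13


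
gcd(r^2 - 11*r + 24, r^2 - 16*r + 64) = r - 8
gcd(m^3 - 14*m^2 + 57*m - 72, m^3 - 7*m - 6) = m - 3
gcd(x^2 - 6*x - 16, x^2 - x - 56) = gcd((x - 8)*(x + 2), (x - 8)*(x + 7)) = x - 8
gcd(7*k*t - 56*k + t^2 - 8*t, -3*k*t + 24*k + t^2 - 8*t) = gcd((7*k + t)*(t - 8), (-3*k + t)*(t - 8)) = t - 8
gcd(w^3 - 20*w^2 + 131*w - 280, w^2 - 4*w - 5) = w - 5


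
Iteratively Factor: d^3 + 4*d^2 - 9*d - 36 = (d + 3)*(d^2 + d - 12) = (d - 3)*(d + 3)*(d + 4)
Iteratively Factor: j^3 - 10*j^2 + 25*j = (j)*(j^2 - 10*j + 25) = j*(j - 5)*(j - 5)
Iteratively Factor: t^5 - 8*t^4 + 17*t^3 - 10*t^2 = (t - 5)*(t^4 - 3*t^3 + 2*t^2) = (t - 5)*(t - 2)*(t^3 - t^2) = (t - 5)*(t - 2)*(t - 1)*(t^2) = t*(t - 5)*(t - 2)*(t - 1)*(t)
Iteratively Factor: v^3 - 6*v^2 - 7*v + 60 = (v - 5)*(v^2 - v - 12) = (v - 5)*(v + 3)*(v - 4)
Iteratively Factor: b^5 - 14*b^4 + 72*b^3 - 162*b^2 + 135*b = (b - 3)*(b^4 - 11*b^3 + 39*b^2 - 45*b) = (b - 3)^2*(b^3 - 8*b^2 + 15*b) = (b - 5)*(b - 3)^2*(b^2 - 3*b) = (b - 5)*(b - 3)^3*(b)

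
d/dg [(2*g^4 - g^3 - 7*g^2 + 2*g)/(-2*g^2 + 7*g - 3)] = 2*(-4*g^5 + 22*g^4 - 19*g^3 - 18*g^2 + 21*g - 3)/(4*g^4 - 28*g^3 + 61*g^2 - 42*g + 9)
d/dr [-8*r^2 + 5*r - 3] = 5 - 16*r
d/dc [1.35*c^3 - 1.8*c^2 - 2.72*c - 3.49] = 4.05*c^2 - 3.6*c - 2.72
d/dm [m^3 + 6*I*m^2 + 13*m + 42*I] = 3*m^2 + 12*I*m + 13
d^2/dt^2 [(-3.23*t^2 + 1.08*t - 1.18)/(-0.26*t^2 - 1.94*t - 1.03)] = (2.22044604925031e-16*t^4 - 3.40444*t^3 - 4.711356*t^2 + 5.306496*t + 19.419614)/(0.017576*t^6 + 0.393432*t^5 + 3.144492*t^4 + 10.418576*t^3 + 12.457026*t^2 + 6.174438*t + 1.092727)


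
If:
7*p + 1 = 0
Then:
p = -1/7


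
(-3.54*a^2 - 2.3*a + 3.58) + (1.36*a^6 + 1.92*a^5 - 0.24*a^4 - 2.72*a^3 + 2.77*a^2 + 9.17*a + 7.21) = 1.36*a^6 + 1.92*a^5 - 0.24*a^4 - 2.72*a^3 - 0.77*a^2 + 6.87*a + 10.79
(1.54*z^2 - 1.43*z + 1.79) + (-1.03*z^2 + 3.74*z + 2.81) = 0.51*z^2 + 2.31*z + 4.6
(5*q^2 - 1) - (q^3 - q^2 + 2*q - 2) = -q^3 + 6*q^2 - 2*q + 1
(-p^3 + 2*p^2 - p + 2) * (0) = 0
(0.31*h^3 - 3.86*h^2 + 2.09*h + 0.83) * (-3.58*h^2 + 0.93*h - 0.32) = -1.1098*h^5 + 14.1071*h^4 - 11.1712*h^3 + 0.2075*h^2 + 0.1031*h - 0.2656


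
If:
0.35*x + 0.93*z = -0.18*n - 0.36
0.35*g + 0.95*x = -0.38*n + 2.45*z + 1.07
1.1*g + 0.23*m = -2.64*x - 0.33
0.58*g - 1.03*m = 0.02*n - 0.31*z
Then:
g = 17.5422402765578*z + 7.36902882345764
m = 9.97068183489441*z + 4.05440149850626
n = 10.734853523114*z + 4.90015870719896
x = -8.17792466903004*z - 3.54865304941661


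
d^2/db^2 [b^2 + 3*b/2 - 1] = 2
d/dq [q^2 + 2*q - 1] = 2*q + 2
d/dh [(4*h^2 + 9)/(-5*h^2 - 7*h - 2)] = (-28*h^2 + 74*h + 63)/(25*h^4 + 70*h^3 + 69*h^2 + 28*h + 4)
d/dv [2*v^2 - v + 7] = 4*v - 1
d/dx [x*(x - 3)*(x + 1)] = 3*x^2 - 4*x - 3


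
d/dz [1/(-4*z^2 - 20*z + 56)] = (2*z + 5)/(4*(z^2 + 5*z - 14)^2)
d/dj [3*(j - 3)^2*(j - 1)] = 3*(j - 3)*(3*j - 5)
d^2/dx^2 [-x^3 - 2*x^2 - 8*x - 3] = -6*x - 4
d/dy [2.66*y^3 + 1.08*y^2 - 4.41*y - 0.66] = 7.98*y^2 + 2.16*y - 4.41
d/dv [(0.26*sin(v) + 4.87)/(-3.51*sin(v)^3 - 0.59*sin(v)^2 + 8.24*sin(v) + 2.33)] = (1.8252*sin(v)^3 + 51.4345*sin(v)^2 + 5.7466*sin(v) - 39.523)*cos(v)/(12.3201*sin(v)^6 + 4.1418*sin(v)^5 - 57.4967*sin(v)^4 - 26.0798*sin(v)^3 + 65.1482*sin(v)^2 + 38.3984*sin(v) + 5.4289)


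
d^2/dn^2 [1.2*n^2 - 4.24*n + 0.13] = 2.40000000000000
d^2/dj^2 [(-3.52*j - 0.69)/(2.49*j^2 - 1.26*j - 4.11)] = ((3.52*j + 0.69)*(4.98*j - 1.26)*(9.96*j - 2.52) + (52.5888*j - 5.4342)*(-2.49*j^2 + 1.26*j + 4.11))/(-2.49*j^2 + 1.26*j + 4.11)^3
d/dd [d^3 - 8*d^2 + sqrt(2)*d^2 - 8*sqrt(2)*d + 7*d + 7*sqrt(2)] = 3*d^2 - 16*d + 2*sqrt(2)*d - 8*sqrt(2) + 7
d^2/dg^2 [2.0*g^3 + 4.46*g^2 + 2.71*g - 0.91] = 12.0*g + 8.92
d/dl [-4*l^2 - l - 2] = -8*l - 1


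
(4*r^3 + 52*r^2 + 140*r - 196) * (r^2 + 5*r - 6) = 4*r^5 + 72*r^4 + 376*r^3 + 192*r^2 - 1820*r + 1176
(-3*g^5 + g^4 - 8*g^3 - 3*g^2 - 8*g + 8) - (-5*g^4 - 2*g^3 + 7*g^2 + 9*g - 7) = -3*g^5 + 6*g^4 - 6*g^3 - 10*g^2 - 17*g + 15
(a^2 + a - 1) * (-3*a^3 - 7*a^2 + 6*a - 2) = -3*a^5 - 10*a^4 + 2*a^3 + 11*a^2 - 8*a + 2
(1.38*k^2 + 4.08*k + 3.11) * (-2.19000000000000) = -3.0222*k^2 - 8.9352*k - 6.8109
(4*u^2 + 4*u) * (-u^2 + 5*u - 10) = -4*u^4 + 16*u^3 - 20*u^2 - 40*u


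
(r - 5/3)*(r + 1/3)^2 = r^3 - r^2 - r - 5/27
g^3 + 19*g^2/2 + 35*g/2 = g*(g + 5/2)*(g + 7)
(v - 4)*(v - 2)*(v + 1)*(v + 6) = v^4 + v^3 - 28*v^2 + 20*v + 48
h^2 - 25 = (h - 5)*(h + 5)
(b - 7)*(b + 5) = b^2 - 2*b - 35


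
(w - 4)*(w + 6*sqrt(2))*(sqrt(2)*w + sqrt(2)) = sqrt(2)*w^3 - 3*sqrt(2)*w^2 + 12*w^2 - 36*w - 4*sqrt(2)*w - 48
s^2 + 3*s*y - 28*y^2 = (s - 4*y)*(s + 7*y)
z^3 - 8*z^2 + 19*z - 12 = (z - 4)*(z - 3)*(z - 1)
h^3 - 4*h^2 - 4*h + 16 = (h - 4)*(h - 2)*(h + 2)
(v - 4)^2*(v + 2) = v^3 - 6*v^2 + 32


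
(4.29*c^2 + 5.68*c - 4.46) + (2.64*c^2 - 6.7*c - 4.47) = 6.93*c^2 - 1.02*c - 8.93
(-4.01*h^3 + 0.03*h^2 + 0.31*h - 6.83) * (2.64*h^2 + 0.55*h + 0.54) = -10.5864*h^5 - 2.1263*h^4 - 1.3305*h^3 - 17.8445*h^2 - 3.5891*h - 3.6882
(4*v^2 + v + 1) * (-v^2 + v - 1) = -4*v^4 + 3*v^3 - 4*v^2 - 1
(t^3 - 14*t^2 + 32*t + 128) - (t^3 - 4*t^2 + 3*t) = -10*t^2 + 29*t + 128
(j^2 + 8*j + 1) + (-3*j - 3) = j^2 + 5*j - 2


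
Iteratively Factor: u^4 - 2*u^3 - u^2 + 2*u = (u - 1)*(u^3 - u^2 - 2*u) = (u - 2)*(u - 1)*(u^2 + u) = u*(u - 2)*(u - 1)*(u + 1)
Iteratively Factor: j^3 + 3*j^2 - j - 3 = (j + 1)*(j^2 + 2*j - 3) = (j + 1)*(j + 3)*(j - 1)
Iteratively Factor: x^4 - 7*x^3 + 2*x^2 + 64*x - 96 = (x - 4)*(x^3 - 3*x^2 - 10*x + 24) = (x - 4)*(x + 3)*(x^2 - 6*x + 8) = (x - 4)*(x - 2)*(x + 3)*(x - 4)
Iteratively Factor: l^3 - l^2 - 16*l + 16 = (l - 1)*(l^2 - 16) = (l - 4)*(l - 1)*(l + 4)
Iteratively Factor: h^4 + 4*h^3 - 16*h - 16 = (h + 2)*(h^3 + 2*h^2 - 4*h - 8) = (h - 2)*(h + 2)*(h^2 + 4*h + 4) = (h - 2)*(h + 2)^2*(h + 2)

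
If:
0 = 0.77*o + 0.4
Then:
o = -0.52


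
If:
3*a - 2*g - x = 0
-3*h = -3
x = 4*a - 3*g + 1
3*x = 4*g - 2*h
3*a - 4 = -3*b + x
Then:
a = -8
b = 6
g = -7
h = 1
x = -10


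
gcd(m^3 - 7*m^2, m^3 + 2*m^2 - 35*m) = m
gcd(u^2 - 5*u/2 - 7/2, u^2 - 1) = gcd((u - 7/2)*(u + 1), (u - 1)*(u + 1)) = u + 1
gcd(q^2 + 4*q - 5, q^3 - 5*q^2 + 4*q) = q - 1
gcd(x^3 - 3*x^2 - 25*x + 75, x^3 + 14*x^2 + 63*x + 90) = x + 5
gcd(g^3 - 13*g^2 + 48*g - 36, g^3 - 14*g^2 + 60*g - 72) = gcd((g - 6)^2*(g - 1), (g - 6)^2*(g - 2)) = g^2 - 12*g + 36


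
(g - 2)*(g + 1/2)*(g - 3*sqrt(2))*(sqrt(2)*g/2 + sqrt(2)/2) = sqrt(2)*g^4/2 - 3*g^3 - sqrt(2)*g^3/4 - 5*sqrt(2)*g^2/4 + 3*g^2/2 - sqrt(2)*g/2 + 15*g/2 + 3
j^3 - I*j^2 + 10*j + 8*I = (j - 4*I)*(j + I)*(j + 2*I)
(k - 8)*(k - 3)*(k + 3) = k^3 - 8*k^2 - 9*k + 72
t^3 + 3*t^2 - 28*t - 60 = (t - 5)*(t + 2)*(t + 6)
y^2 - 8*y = y*(y - 8)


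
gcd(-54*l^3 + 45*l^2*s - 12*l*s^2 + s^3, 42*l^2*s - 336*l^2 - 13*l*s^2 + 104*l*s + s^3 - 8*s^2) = -6*l + s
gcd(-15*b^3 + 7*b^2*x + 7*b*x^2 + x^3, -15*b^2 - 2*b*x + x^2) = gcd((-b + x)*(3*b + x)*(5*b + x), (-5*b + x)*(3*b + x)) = 3*b + x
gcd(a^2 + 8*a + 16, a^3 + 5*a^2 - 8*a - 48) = a^2 + 8*a + 16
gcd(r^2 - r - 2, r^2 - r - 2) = r^2 - r - 2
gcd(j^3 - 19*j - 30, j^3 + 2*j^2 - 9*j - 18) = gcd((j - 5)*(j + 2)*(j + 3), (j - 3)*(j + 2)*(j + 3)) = j^2 + 5*j + 6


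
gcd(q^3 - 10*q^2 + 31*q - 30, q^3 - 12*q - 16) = 1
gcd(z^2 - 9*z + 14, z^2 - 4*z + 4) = z - 2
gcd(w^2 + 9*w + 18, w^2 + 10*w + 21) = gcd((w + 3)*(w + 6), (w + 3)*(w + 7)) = w + 3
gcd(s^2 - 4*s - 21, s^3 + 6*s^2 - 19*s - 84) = s + 3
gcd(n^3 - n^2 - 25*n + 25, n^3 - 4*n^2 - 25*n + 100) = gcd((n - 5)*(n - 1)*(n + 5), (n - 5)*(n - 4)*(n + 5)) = n^2 - 25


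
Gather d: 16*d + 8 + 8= 16*d + 16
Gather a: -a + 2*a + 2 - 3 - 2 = a - 3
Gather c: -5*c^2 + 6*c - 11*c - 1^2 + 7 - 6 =-5*c^2 - 5*c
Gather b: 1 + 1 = 2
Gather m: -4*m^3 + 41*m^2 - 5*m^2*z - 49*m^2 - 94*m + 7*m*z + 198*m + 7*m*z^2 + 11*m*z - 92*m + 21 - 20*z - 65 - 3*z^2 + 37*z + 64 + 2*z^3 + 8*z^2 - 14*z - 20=-4*m^3 + m^2*(-5*z - 8) + m*(7*z^2 + 18*z + 12) + 2*z^3 + 5*z^2 + 3*z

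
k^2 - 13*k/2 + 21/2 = (k - 7/2)*(k - 3)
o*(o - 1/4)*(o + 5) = o^3 + 19*o^2/4 - 5*o/4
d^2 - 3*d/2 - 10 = (d - 4)*(d + 5/2)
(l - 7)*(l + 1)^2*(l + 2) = l^4 - 3*l^3 - 23*l^2 - 33*l - 14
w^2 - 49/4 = (w - 7/2)*(w + 7/2)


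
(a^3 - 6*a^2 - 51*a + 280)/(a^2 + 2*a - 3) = (a^3 - 6*a^2 - 51*a + 280)/(a^2 + 2*a - 3)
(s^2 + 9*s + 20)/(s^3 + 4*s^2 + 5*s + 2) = (s^2 + 9*s + 20)/(s^3 + 4*s^2 + 5*s + 2)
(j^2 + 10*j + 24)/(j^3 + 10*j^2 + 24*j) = 1/j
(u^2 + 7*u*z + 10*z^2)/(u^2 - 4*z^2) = (-u - 5*z)/(-u + 2*z)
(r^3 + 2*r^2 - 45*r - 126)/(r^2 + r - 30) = (r^2 - 4*r - 21)/(r - 5)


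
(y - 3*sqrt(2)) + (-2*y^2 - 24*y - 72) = -2*y^2 - 23*y - 72 - 3*sqrt(2)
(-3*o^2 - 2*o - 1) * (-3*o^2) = 9*o^4 + 6*o^3 + 3*o^2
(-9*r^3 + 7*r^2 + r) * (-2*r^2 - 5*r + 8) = 18*r^5 + 31*r^4 - 109*r^3 + 51*r^2 + 8*r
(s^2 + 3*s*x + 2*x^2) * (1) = s^2 + 3*s*x + 2*x^2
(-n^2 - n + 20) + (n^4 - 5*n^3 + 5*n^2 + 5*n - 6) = n^4 - 5*n^3 + 4*n^2 + 4*n + 14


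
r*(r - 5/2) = r^2 - 5*r/2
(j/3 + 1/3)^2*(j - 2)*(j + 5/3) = j^4/9 + 5*j^3/27 - j^2/3 - 7*j/9 - 10/27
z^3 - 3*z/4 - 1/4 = (z - 1)*(z + 1/2)^2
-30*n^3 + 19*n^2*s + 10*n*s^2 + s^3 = (-n + s)*(5*n + s)*(6*n + s)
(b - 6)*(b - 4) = b^2 - 10*b + 24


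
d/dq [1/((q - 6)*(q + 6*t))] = ((6 - q)*(q + 6*t) - (q - 6)^2)/((q - 6)^3*(q + 6*t)^2)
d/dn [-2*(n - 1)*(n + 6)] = -4*n - 10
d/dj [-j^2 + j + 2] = 1 - 2*j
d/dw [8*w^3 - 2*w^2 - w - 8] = 24*w^2 - 4*w - 1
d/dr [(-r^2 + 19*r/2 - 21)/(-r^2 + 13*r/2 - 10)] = 2*(6*r^2 - 44*r + 83)/(4*r^4 - 52*r^3 + 249*r^2 - 520*r + 400)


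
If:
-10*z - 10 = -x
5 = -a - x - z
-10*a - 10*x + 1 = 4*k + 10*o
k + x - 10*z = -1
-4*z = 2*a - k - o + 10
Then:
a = -163/38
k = -11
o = 162/19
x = 5/19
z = -37/38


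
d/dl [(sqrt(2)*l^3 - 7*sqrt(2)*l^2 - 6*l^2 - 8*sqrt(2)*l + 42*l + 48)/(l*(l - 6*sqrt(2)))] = (sqrt(2)*l^4 - 24*l^3 + 42*l^2 + 44*sqrt(2)*l^2 - 96*l + 288*sqrt(2))/(l^2*(l^2 - 12*sqrt(2)*l + 72))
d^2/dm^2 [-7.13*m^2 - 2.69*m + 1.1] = -14.2600000000000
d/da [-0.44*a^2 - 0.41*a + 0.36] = -0.88*a - 0.41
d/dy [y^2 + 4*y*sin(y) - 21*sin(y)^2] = 4*y*cos(y) + 2*y + 4*sin(y) - 21*sin(2*y)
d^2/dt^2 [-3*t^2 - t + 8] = -6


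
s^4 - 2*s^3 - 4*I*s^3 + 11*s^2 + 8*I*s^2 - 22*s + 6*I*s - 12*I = (s - 2)*(s - 6*I)*(s + I)^2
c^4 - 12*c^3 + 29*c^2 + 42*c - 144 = (c - 8)*(c - 3)^2*(c + 2)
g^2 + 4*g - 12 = (g - 2)*(g + 6)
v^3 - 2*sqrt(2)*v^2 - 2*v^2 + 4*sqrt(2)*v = v*(v - 2)*(v - 2*sqrt(2))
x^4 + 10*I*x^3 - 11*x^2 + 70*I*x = x*(x - 2*I)*(x + 5*I)*(x + 7*I)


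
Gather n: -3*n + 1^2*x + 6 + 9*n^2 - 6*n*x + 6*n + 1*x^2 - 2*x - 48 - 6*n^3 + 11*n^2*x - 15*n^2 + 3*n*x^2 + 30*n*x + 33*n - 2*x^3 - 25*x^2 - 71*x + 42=-6*n^3 + n^2*(11*x - 6) + n*(3*x^2 + 24*x + 36) - 2*x^3 - 24*x^2 - 72*x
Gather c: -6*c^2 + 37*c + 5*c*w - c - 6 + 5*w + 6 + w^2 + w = -6*c^2 + c*(5*w + 36) + w^2 + 6*w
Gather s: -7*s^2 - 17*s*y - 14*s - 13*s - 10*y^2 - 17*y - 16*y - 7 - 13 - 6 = -7*s^2 + s*(-17*y - 27) - 10*y^2 - 33*y - 26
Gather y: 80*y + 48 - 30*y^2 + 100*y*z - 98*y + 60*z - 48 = -30*y^2 + y*(100*z - 18) + 60*z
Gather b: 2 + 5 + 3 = 10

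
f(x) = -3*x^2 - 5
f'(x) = -6*x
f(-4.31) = -60.73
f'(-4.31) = 25.86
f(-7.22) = -161.39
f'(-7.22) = 43.32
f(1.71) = -13.77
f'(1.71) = -10.26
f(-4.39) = -62.82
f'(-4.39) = 26.34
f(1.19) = -9.25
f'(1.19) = -7.14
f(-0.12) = -5.04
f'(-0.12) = 0.72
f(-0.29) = -5.25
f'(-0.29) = 1.74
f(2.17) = -19.13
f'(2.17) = -13.02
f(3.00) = -32.00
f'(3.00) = -18.00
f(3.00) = -32.00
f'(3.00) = -18.00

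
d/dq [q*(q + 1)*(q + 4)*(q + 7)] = 4*q^3 + 36*q^2 + 78*q + 28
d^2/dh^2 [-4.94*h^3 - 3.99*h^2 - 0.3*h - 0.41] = -29.64*h - 7.98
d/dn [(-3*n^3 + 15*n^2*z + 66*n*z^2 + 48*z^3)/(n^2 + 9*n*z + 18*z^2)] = 3*(-n^4 - 18*n^3*z - 31*n^2*z^2 + 148*n*z^3 + 252*z^4)/(n^4 + 18*n^3*z + 117*n^2*z^2 + 324*n*z^3 + 324*z^4)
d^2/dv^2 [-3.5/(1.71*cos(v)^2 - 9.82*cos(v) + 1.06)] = (40.9374*(1 - cos(v)^2)^2 - 176.3181*cos(v)^3 + 332.6057*cos(v)^2 + 389.0684*cos(v) - 703.276)/(1.71*cos(v)^2 - 9.82*cos(v) + 1.06)^3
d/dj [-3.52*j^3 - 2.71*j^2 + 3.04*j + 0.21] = -10.56*j^2 - 5.42*j + 3.04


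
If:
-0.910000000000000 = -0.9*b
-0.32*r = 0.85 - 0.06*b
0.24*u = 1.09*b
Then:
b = 1.01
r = -2.47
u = 4.59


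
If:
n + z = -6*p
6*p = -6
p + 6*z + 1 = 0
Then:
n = 6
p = -1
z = 0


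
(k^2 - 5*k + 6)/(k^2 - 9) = (k - 2)/(k + 3)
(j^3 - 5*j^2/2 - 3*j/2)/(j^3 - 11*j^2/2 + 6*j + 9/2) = j/(j - 3)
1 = 1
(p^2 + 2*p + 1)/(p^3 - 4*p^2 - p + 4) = (p + 1)/(p^2 - 5*p + 4)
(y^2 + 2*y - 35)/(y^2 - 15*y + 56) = (y^2 + 2*y - 35)/(y^2 - 15*y + 56)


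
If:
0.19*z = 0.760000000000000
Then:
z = 4.00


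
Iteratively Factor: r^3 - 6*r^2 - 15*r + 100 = (r - 5)*(r^2 - r - 20) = (r - 5)^2*(r + 4)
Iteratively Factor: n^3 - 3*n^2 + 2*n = (n - 1)*(n^2 - 2*n) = (n - 2)*(n - 1)*(n)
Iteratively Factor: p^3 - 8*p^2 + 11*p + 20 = (p - 5)*(p^2 - 3*p - 4) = (p - 5)*(p + 1)*(p - 4)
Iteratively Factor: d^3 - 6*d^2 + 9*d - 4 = (d - 1)*(d^2 - 5*d + 4) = (d - 1)^2*(d - 4)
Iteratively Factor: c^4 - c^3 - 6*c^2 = (c)*(c^3 - c^2 - 6*c) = c*(c - 3)*(c^2 + 2*c) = c^2*(c - 3)*(c + 2)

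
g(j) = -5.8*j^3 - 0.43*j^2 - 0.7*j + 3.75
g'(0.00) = -0.70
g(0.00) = 3.75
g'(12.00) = -2516.62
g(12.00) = -10088.97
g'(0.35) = -3.13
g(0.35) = 3.20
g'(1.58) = -45.50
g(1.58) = -21.31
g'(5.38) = -508.96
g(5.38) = -915.64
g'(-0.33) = -2.31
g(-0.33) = 4.14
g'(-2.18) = -81.52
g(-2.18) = 63.32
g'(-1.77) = -53.69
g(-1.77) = 35.80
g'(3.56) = -224.28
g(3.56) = -265.88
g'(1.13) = -23.89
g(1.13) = -5.96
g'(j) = -17.4*j^2 - 0.86*j - 0.7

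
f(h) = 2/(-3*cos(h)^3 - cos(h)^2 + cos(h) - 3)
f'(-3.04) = 0.29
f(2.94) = -0.94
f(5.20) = -0.65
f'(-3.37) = -0.55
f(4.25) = -0.59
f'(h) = 2*(-9*sin(h)*cos(h)^2 - 2*sin(h)*cos(h) + sin(h))/(-3*cos(h)^3 - cos(h)^2 + cos(h) - 3)^2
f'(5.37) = 0.48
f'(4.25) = -0.02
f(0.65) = -0.46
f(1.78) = -0.62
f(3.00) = -0.97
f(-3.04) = -0.98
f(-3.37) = -0.93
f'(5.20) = 0.36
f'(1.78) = 0.19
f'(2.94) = -0.51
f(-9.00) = -0.81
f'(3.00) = -0.39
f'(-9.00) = 0.63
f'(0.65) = -0.40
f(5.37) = -0.58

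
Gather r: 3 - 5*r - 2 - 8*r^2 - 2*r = -8*r^2 - 7*r + 1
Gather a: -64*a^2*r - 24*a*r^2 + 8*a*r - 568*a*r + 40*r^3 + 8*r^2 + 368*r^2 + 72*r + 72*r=-64*a^2*r + a*(-24*r^2 - 560*r) + 40*r^3 + 376*r^2 + 144*r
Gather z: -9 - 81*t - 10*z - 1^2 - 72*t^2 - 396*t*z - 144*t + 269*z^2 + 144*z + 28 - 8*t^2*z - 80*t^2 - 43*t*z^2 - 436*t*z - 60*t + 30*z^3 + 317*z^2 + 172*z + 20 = -152*t^2 - 285*t + 30*z^3 + z^2*(586 - 43*t) + z*(-8*t^2 - 832*t + 306) + 38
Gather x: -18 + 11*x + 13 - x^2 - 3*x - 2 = -x^2 + 8*x - 7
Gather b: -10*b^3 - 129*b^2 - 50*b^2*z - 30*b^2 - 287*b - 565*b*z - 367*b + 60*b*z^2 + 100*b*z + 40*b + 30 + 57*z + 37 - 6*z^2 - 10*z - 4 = -10*b^3 + b^2*(-50*z - 159) + b*(60*z^2 - 465*z - 614) - 6*z^2 + 47*z + 63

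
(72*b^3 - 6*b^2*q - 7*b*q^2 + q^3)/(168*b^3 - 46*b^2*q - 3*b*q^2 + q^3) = (3*b + q)/(7*b + q)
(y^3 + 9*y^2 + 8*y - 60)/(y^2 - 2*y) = y + 11 + 30/y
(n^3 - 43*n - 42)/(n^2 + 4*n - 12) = (n^2 - 6*n - 7)/(n - 2)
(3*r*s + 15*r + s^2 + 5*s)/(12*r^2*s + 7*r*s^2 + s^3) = (s + 5)/(s*(4*r + s))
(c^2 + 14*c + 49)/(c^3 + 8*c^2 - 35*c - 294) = 1/(c - 6)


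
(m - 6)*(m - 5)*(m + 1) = m^3 - 10*m^2 + 19*m + 30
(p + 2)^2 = p^2 + 4*p + 4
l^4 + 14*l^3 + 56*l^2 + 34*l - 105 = (l - 1)*(l + 3)*(l + 5)*(l + 7)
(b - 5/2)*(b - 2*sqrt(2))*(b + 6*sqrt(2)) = b^3 - 5*b^2/2 + 4*sqrt(2)*b^2 - 24*b - 10*sqrt(2)*b + 60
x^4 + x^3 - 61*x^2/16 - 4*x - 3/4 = (x - 2)*(x + 1/4)*(x + 3/4)*(x + 2)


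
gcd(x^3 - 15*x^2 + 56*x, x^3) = x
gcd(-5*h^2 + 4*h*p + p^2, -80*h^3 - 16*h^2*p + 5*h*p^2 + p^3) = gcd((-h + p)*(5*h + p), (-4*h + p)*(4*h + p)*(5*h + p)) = 5*h + p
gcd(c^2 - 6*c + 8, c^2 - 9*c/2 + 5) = c - 2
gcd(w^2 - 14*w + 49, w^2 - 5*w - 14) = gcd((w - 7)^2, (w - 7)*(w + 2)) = w - 7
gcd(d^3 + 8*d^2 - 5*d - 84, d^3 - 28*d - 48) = d + 4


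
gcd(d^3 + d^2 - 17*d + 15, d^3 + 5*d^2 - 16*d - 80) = d + 5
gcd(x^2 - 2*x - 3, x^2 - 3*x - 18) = 1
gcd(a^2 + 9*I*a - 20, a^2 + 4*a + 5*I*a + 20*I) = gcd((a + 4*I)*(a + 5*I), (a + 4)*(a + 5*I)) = a + 5*I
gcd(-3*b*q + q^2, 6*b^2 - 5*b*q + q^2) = -3*b + q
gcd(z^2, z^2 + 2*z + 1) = 1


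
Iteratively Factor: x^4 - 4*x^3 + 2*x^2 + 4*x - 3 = (x - 1)*(x^3 - 3*x^2 - x + 3) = (x - 1)*(x + 1)*(x^2 - 4*x + 3) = (x - 3)*(x - 1)*(x + 1)*(x - 1)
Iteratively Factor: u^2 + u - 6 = (u + 3)*(u - 2)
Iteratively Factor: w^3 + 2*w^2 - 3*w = (w)*(w^2 + 2*w - 3) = w*(w - 1)*(w + 3)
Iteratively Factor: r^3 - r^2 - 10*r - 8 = (r + 2)*(r^2 - 3*r - 4) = (r + 1)*(r + 2)*(r - 4)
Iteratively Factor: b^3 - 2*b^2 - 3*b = (b)*(b^2 - 2*b - 3) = b*(b - 3)*(b + 1)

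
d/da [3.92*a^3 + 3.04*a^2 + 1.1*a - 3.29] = 11.76*a^2 + 6.08*a + 1.1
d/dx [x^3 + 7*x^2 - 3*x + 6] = 3*x^2 + 14*x - 3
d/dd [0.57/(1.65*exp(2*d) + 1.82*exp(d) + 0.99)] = (-1.881*exp(d) - 1.0374)*exp(d)/(1.65*exp(2*d) + 1.82*exp(d) + 0.99)^2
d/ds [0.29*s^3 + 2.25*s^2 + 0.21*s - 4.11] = 0.87*s^2 + 4.5*s + 0.21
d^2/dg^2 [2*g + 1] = 0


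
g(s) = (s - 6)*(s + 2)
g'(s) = 2*s - 4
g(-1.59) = -3.11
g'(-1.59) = -7.18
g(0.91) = -14.81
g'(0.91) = -2.18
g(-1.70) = -2.31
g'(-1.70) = -7.40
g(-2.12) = 0.97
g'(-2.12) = -8.24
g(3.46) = -13.87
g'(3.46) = 2.92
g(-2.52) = 4.43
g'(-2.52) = -9.04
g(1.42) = -15.66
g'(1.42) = -1.16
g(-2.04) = 0.32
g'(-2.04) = -8.08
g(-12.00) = 180.00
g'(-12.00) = -28.00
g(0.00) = -12.00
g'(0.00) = -4.00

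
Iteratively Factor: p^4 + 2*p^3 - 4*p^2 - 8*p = (p - 2)*(p^3 + 4*p^2 + 4*p) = p*(p - 2)*(p^2 + 4*p + 4) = p*(p - 2)*(p + 2)*(p + 2)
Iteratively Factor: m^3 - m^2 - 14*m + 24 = (m - 2)*(m^2 + m - 12) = (m - 3)*(m - 2)*(m + 4)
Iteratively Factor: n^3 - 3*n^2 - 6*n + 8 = (n + 2)*(n^2 - 5*n + 4) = (n - 4)*(n + 2)*(n - 1)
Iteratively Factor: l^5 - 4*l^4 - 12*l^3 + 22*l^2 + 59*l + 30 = (l + 2)*(l^4 - 6*l^3 + 22*l + 15) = (l + 1)*(l + 2)*(l^3 - 7*l^2 + 7*l + 15) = (l + 1)^2*(l + 2)*(l^2 - 8*l + 15) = (l - 5)*(l + 1)^2*(l + 2)*(l - 3)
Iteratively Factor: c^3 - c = (c + 1)*(c^2 - c) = (c - 1)*(c + 1)*(c)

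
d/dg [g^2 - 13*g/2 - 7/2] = 2*g - 13/2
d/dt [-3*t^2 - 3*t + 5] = -6*t - 3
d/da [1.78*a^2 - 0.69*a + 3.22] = 3.56*a - 0.69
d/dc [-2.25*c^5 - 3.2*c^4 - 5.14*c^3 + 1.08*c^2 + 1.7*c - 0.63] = -11.25*c^4 - 12.8*c^3 - 15.42*c^2 + 2.16*c + 1.7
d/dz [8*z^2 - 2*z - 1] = 16*z - 2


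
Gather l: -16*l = -16*l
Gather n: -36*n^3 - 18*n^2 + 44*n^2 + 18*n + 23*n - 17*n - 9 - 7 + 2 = -36*n^3 + 26*n^2 + 24*n - 14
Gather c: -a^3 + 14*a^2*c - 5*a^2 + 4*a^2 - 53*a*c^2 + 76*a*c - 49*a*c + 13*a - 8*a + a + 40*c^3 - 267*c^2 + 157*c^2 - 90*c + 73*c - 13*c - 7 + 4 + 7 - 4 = -a^3 - a^2 + 6*a + 40*c^3 + c^2*(-53*a - 110) + c*(14*a^2 + 27*a - 30)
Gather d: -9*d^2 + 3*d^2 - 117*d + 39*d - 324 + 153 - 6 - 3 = -6*d^2 - 78*d - 180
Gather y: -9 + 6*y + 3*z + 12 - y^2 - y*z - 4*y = -y^2 + y*(2 - z) + 3*z + 3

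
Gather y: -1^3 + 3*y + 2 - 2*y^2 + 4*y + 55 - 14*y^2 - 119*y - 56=-16*y^2 - 112*y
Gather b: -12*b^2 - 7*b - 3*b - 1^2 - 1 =-12*b^2 - 10*b - 2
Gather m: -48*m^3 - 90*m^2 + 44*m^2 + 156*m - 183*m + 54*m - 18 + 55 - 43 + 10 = -48*m^3 - 46*m^2 + 27*m + 4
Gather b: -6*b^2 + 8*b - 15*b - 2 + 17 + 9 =-6*b^2 - 7*b + 24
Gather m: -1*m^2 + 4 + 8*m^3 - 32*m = 8*m^3 - m^2 - 32*m + 4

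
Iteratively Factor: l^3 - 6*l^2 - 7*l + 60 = (l - 5)*(l^2 - l - 12) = (l - 5)*(l + 3)*(l - 4)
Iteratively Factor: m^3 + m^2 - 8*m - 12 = (m + 2)*(m^2 - m - 6) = (m - 3)*(m + 2)*(m + 2)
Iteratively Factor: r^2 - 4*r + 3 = (r - 1)*(r - 3)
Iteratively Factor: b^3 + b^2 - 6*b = (b + 3)*(b^2 - 2*b) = b*(b + 3)*(b - 2)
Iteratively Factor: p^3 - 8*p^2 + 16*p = (p - 4)*(p^2 - 4*p) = (p - 4)^2*(p)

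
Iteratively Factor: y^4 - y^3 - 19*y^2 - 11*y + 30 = (y - 5)*(y^3 + 4*y^2 + y - 6) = (y - 5)*(y - 1)*(y^2 + 5*y + 6) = (y - 5)*(y - 1)*(y + 2)*(y + 3)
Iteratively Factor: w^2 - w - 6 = (w - 3)*(w + 2)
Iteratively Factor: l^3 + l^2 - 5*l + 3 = (l - 1)*(l^2 + 2*l - 3) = (l - 1)^2*(l + 3)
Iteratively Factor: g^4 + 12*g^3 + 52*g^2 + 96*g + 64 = (g + 4)*(g^3 + 8*g^2 + 20*g + 16) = (g + 4)^2*(g^2 + 4*g + 4) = (g + 2)*(g + 4)^2*(g + 2)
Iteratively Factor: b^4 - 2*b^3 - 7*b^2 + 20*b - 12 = (b - 1)*(b^3 - b^2 - 8*b + 12) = (b - 1)*(b + 3)*(b^2 - 4*b + 4) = (b - 2)*(b - 1)*(b + 3)*(b - 2)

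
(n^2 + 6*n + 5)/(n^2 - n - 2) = (n + 5)/(n - 2)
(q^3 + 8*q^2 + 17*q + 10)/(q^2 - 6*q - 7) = (q^2 + 7*q + 10)/(q - 7)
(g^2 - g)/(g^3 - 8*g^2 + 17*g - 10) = g/(g^2 - 7*g + 10)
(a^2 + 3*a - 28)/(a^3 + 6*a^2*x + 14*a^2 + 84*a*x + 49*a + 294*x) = (a - 4)/(a^2 + 6*a*x + 7*a + 42*x)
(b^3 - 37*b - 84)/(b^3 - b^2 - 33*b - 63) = (b + 4)/(b + 3)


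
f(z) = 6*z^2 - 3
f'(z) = 12*z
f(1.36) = 8.10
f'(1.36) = 16.32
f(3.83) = 85.01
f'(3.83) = 45.96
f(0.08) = -2.96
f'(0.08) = 0.96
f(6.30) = 235.14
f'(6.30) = 75.60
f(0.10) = -2.94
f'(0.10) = 1.20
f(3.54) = 72.19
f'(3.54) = 42.48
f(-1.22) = 5.93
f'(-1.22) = -14.64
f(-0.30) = -2.46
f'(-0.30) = -3.60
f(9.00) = 483.00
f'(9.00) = 108.00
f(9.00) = 483.00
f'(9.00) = 108.00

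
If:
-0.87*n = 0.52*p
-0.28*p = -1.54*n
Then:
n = 0.00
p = 0.00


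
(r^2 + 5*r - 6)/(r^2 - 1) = (r + 6)/(r + 1)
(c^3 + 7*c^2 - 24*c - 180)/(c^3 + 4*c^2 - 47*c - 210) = (c^2 + c - 30)/(c^2 - 2*c - 35)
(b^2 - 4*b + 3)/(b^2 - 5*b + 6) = (b - 1)/(b - 2)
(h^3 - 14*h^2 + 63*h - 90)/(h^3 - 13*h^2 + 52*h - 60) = (h - 3)/(h - 2)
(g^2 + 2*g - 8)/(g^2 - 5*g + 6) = (g + 4)/(g - 3)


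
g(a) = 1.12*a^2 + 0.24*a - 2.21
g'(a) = 2.24*a + 0.24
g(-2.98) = 7.02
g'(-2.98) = -6.44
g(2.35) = 4.54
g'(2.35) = 5.50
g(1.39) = 0.29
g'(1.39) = 3.35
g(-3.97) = 14.49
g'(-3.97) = -8.65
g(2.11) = 3.28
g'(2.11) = 4.97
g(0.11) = -2.17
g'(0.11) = 0.49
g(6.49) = 46.52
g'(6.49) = 14.78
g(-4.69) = 21.30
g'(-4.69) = -10.27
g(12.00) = 161.95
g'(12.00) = 27.12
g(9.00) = 90.67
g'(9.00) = 20.40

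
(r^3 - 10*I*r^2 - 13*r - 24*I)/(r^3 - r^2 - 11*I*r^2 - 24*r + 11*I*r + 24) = (r + I)/(r - 1)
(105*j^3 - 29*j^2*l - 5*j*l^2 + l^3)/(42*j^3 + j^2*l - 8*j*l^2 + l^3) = (5*j + l)/(2*j + l)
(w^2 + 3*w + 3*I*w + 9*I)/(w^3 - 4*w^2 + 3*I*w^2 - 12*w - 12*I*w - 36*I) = (w + 3)/(w^2 - 4*w - 12)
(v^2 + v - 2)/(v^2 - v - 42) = (-v^2 - v + 2)/(-v^2 + v + 42)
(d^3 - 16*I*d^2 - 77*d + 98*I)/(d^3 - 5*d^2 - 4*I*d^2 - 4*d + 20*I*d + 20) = (d^2 - 14*I*d - 49)/(d^2 - d*(5 + 2*I) + 10*I)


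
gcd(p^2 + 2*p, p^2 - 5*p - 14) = p + 2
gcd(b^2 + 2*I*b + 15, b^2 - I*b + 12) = 1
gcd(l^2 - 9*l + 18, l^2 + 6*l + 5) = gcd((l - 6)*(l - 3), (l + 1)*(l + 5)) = 1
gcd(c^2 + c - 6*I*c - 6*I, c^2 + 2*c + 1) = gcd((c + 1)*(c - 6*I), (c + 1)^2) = c + 1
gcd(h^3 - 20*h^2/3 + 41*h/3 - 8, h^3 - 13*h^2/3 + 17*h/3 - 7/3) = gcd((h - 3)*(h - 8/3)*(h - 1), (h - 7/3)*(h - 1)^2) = h - 1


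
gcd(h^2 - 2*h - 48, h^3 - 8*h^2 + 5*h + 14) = 1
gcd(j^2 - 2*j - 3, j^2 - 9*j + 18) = j - 3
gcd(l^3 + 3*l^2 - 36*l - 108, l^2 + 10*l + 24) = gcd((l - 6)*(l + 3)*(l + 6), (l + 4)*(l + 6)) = l + 6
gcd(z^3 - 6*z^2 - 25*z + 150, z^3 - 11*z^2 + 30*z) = z^2 - 11*z + 30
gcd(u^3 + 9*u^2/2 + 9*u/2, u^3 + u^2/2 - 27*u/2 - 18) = u^2 + 9*u/2 + 9/2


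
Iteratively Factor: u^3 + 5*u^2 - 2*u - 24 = (u + 4)*(u^2 + u - 6) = (u - 2)*(u + 4)*(u + 3)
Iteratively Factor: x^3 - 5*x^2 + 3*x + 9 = (x + 1)*(x^2 - 6*x + 9) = (x - 3)*(x + 1)*(x - 3)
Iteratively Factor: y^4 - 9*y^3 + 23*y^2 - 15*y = (y - 3)*(y^3 - 6*y^2 + 5*y) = (y - 5)*(y - 3)*(y^2 - y) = y*(y - 5)*(y - 3)*(y - 1)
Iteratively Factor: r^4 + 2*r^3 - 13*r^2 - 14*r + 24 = (r - 3)*(r^3 + 5*r^2 + 2*r - 8) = (r - 3)*(r + 2)*(r^2 + 3*r - 4) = (r - 3)*(r + 2)*(r + 4)*(r - 1)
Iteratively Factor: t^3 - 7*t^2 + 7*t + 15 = (t + 1)*(t^2 - 8*t + 15) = (t - 3)*(t + 1)*(t - 5)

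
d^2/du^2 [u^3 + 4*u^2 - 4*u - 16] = 6*u + 8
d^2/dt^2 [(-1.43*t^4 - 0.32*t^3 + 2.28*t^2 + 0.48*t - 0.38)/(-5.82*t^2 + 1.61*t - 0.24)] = (96.8750640000001*t^6 - 80.396316*t^5 + 34.2247619999999*t^4 - 83.321456*t^3 + 96.583824*t^2 - 17.23068*t + 0.274828)/(197.137368*t^6 - 163.603692*t^5 + 69.646194*t^4 - 17.666369*t^3 + 2.872008*t^2 - 0.278208*t + 0.013824)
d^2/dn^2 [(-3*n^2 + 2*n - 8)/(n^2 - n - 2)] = 2*(-n^3 - 42*n^2 + 36*n - 40)/(n^6 - 3*n^5 - 3*n^4 + 11*n^3 + 6*n^2 - 12*n - 8)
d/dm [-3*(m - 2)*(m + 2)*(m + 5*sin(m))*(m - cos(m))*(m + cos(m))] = -15*m^4*cos(m) - 15*m^4 - 60*m^3*sin(m) - 3*m^3*sin(2*m) + 255*m^2*cos(m)/4 + 9*m^2*cos(2*m)/2 + 45*m^2*cos(3*m)/4 + 81*m^2/2 + 255*m*sin(m)/2 + 12*m*sin(2*m) + 15*m*sin(3*m)/2 - 15*cos(m) - 6*cos(2*m) - 45*cos(3*m) - 6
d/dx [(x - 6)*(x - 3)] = 2*x - 9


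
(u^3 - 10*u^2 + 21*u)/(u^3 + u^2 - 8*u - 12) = u*(u - 7)/(u^2 + 4*u + 4)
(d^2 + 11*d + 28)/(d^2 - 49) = (d + 4)/(d - 7)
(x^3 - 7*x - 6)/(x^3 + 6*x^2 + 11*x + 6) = (x - 3)/(x + 3)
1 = 1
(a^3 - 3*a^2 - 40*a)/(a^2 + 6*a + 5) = a*(a - 8)/(a + 1)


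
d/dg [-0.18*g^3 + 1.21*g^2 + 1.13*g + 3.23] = -0.54*g^2 + 2.42*g + 1.13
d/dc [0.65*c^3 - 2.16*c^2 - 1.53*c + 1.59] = 1.95*c^2 - 4.32*c - 1.53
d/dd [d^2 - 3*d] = 2*d - 3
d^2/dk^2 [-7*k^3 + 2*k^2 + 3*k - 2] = 4 - 42*k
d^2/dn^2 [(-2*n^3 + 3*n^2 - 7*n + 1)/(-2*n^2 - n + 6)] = 2*(60*n^3 - 156*n^2 + 462*n - 79)/(8*n^6 + 12*n^5 - 66*n^4 - 71*n^3 + 198*n^2 + 108*n - 216)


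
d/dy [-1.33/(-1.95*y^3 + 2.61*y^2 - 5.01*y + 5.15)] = (-7.7805*y^2 + 6.9426*y - 6.6633)/(1.95*y^3 - 2.61*y^2 + 5.01*y - 5.15)^2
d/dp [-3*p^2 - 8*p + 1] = -6*p - 8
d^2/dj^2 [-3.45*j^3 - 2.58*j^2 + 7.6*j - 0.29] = -20.7*j - 5.16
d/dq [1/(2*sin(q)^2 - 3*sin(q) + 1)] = (3 - 4*sin(q))*cos(q)/(2*sin(q)^2 - 3*sin(q) + 1)^2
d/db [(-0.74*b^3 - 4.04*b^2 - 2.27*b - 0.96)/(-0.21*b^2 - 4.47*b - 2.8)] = (0.1554*b^4 + 6.6156*b^3 + 23.7981*b^2 + 22.2208*b + 2.0648)/(0.0441*b^4 + 1.8774*b^3 + 21.1569*b^2 + 25.032*b + 7.84)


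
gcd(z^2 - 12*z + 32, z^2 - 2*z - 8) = z - 4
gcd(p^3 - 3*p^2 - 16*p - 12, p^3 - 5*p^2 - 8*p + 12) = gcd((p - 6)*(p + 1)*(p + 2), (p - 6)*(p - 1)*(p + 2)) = p^2 - 4*p - 12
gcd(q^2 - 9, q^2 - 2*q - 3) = q - 3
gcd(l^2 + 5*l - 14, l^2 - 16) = 1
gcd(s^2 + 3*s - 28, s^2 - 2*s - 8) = s - 4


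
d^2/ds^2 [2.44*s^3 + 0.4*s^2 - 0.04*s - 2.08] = 14.64*s + 0.8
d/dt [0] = 0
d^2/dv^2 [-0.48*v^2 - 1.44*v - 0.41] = -0.960000000000000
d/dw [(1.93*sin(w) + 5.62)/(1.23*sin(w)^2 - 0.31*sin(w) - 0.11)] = (-2.3739*sin(w)^2 - 13.8252*sin(w) + 1.5299)*cos(w)/(1.5129*sin(w)^4 - 0.7626*sin(w)^3 - 0.1745*sin(w)^2 + 0.0682*sin(w) + 0.0121)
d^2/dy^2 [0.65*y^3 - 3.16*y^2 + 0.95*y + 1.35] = 3.9*y - 6.32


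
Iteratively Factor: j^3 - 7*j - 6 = (j - 3)*(j^2 + 3*j + 2) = (j - 3)*(j + 2)*(j + 1)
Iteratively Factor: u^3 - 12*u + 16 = (u + 4)*(u^2 - 4*u + 4) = (u - 2)*(u + 4)*(u - 2)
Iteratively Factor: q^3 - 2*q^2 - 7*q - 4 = (q + 1)*(q^2 - 3*q - 4) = (q + 1)^2*(q - 4)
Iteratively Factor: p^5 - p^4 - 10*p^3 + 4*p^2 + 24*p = (p + 2)*(p^4 - 3*p^3 - 4*p^2 + 12*p) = (p - 2)*(p + 2)*(p^3 - p^2 - 6*p) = p*(p - 2)*(p + 2)*(p^2 - p - 6) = p*(p - 2)*(p + 2)^2*(p - 3)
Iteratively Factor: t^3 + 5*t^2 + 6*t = (t + 3)*(t^2 + 2*t) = t*(t + 3)*(t + 2)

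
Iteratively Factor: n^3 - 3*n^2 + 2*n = (n - 2)*(n^2 - n) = n*(n - 2)*(n - 1)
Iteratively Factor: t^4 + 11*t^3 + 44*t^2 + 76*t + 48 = (t + 2)*(t^3 + 9*t^2 + 26*t + 24) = (t + 2)*(t + 4)*(t^2 + 5*t + 6) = (t + 2)^2*(t + 4)*(t + 3)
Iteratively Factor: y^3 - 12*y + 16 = (y + 4)*(y^2 - 4*y + 4) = (y - 2)*(y + 4)*(y - 2)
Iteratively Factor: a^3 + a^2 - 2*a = (a - 1)*(a^2 + 2*a) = a*(a - 1)*(a + 2)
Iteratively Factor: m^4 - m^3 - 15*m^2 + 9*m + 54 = (m + 3)*(m^3 - 4*m^2 - 3*m + 18) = (m - 3)*(m + 3)*(m^2 - m - 6) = (m - 3)*(m + 2)*(m + 3)*(m - 3)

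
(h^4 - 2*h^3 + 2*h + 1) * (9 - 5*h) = -5*h^5 + 19*h^4 - 18*h^3 - 10*h^2 + 13*h + 9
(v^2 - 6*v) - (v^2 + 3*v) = -9*v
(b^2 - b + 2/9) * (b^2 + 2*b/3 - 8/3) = b^4 - b^3/3 - 28*b^2/9 + 76*b/27 - 16/27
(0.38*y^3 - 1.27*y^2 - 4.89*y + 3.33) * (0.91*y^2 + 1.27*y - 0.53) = 0.3458*y^5 - 0.6731*y^4 - 6.2642*y^3 - 2.5069*y^2 + 6.8208*y - 1.7649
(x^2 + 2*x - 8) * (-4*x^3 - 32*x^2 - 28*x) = -4*x^5 - 40*x^4 - 60*x^3 + 200*x^2 + 224*x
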